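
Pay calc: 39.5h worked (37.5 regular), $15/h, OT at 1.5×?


Regular: 37.5h × $15 = $562.50
Overtime: 39.5 - 37.5 = 2.0h
OT pay: 2.0h × $15 × 1.5 = $45.00
Total = $562.50 + $45.00 = $607.50

$607.50


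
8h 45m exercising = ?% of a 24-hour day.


36.5%

Time: 525 minutes
Day: 1440 minutes
Percentage = (525/1440) × 100 ≈ 36.5%


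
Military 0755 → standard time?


7:55 AM

Hour: 7
7 < 12 → AM


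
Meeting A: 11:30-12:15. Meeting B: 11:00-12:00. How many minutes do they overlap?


30 minutes

Meeting A: 690-735 (in minutes from midnight)
Meeting B: 660-720
Overlap start = max(690, 660) = 690
Overlap end = min(735, 720) = 720
Overlap = max(0, 720 - 690) = 30 min


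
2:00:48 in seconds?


Hours: 2 × 3600 = 7200
Minutes: 0 × 60 = 0
Seconds: 48
Total = 7200 + 0 + 48 = 7248

7248 seconds


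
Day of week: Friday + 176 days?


Start: Friday (index 4)
(4 + 176) mod 7
= 180 mod 7
= 5
Index 5 → Saturday

Saturday


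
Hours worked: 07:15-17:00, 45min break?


Total time = (17×60+0) - (7×60+15)
= 1020 - 435 = 585 min
Minus break: 585 - 45 = 540 min
= 9h 0m

9h 0m (540 minutes)


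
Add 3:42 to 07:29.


Start: 449 minutes from midnight
Add: 222 minutes
Total: 671 minutes
Hours: 671 ÷ 60 = 11 remainder 11

11:11


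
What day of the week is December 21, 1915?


Tuesday

Zeller's congruence:
q=21, m=12, k=15, j=19
h = (21 + ⌊13×13/5⌋ + 15 + ⌊15/4⌋ + ⌊19/4⌋ - 2×19) mod 7
= (21 + 33 + 15 + 3 + 4 - 38) mod 7
= 38 mod 7 = 3
h=3 → Tuesday


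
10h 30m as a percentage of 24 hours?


Total minutes: 10×60 + 30 = 630
Day = 24×60 = 1440 minutes
Fraction = 630/1440 = 0.4375
As a percentage: 630/1440 × 100 = 43.75%

0.4375 (43.75%)


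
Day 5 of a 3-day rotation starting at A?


Shift B

Shifts: A, B, C
Start: A (index 0)
Day 5: (0 + 5 - 1) mod 3
= 4 mod 3
= 1
Index 1 → shift B


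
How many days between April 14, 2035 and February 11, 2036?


From April 14, 2035 to February 11, 2036
Rest of April 2035: 30 - 14 = 16
Full months: May 31, June 30, July 31, August 31, September 30, October 31, November 30, December 31, January 31
Days into February 2036: 11
Total = 16 + 31 + 30 + 31 + 31 + 30 + 31 + 30 + 31 + 31 + 11 = 303 days

303 days


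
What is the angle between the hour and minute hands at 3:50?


Hour hand = 3×30 + 50×0.5 = 115.0°
Minute hand = 50×6 = 300°
Difference = |115.0 - 300| = 185.0°
Since > 180°: 360 - 185.0 = 175.0°

175.0°


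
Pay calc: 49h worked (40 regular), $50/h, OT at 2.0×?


$2900.00

Regular: 40h × $50 = $2000.00
Overtime: 49 - 40 = 9h
OT pay: 9h × $50 × 2.0 = $900.00
Total = $2000.00 + $900.00 = $2900.00


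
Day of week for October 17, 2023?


Zeller's congruence:
q=17, m=10, k=23, j=20
h = (17 + ⌊13×11/5⌋ + 23 + ⌊23/4⌋ + ⌊20/4⌋ - 2×20) mod 7
= (17 + 28 + 23 + 5 + 5 - 40) mod 7
= 38 mod 7 = 3
h=3 → Tuesday

Tuesday


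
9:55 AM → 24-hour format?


09:55

Input: 9:55 AM
AM hour stays: 9


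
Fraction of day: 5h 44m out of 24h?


0.2389 (23.89%)

Total minutes: 5×60 + 44 = 344
Day = 24×60 = 1440 minutes
Fraction = 344/1440 ≈ 0.2389
As a percentage: 344/1440 × 100 ≈ 23.89%


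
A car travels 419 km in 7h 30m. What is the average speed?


Distance: 419 km
Time: 7h 30m = 450 min = 450/60 = 15/2 hours
Speed = 419 ÷ (15/2) = 419 × 2 / 15 = 838/15 ≈ 55.9 km/h

55.9 km/h


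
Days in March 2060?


31 days

Month: March (month 3)
March has 31 days


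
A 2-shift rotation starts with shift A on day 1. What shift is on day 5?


Shifts: A, B
Start: A (index 0)
Day 5: (0 + 5 - 1) mod 2
= 4 mod 2
= 0
Index 0 → shift A

Shift A


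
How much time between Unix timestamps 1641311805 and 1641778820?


467015 seconds (129.7 hours / 5.41 days)

Difference = 1641778820 - 1641311805 = 467015 seconds
In hours: 467015 / 3600 ≈ 129.7
In days: 467015 / 86400 ≈ 5.41


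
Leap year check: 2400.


Yes

Rules: divisible by 4 AND (not by 100 OR by 400)
2400 ÷ 4 = 600 exactly → divisible by 4
2400 ÷ 100 = 24 exactly → divisible by 100
2400 ÷ 400 = 6 exactly → divisible by 400
Divisible by 400 → leap year


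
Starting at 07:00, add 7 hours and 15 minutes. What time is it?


Start: 420 minutes from midnight
Add: 435 minutes
Total: 855 minutes
Hours: 855 ÷ 60 = 14 remainder 15

14:15


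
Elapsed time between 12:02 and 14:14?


2h 12m

End time in minutes: 14×60 + 14 = 854
Start time in minutes: 12×60 + 2 = 722
Difference = 854 - 722 = 132 minutes
= 2 hours 12 minutes


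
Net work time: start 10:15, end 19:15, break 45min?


Total time = (19×60+15) - (10×60+15)
= 1155 - 615 = 540 min
Minus break: 540 - 45 = 495 min
= 8h 15m

8h 15m (495 minutes)


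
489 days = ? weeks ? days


Weeks: 489 ÷ 7 = 69 remainder 6

69 weeks 6 days


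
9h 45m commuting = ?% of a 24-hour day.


40.6%

Time: 585 minutes
Day: 1440 minutes
Percentage = (585/1440) × 100 ≈ 40.6%


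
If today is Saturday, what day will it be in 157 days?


Tuesday

Start: Saturday (index 5)
(5 + 157) mod 7
= 162 mod 7
= 1
Index 1 → Tuesday


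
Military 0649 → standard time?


6:49 AM

Hour: 6
6 < 12 → AM


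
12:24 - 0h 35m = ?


11:49

Start: 744 minutes from midnight
Subtract: 35 minutes
Remaining: 744 - 35 = 709
Hours: 11, Minutes: 49


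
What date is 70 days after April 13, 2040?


Start: April 13, 2040
Add 70 days
April 13 → May 1: 30 - 13 + 1 = 18 days (70 - 18 = 52 left)
May 1 → June 1: 31 - 1 + 1 = 31 days (52 - 31 = 21 left)
June 1 + 21 = June 22, 2040

June 22, 2040


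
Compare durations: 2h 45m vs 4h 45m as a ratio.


Duration 1: 165 minutes
Duration 2: 285 minutes
Ratio = 165:285
GCD = 15
Simplified = 11:19
As a decimal: 11/19 ≈ 0.58

11:19 (0.58)


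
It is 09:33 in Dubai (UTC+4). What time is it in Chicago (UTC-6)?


Time difference = UTC-6 - UTC+4 = -10 hours
New hour = (9 -10) mod 24
= -1 mod 24 = 23
Minutes unchanged → 23:33; -1 < 0 → previous day

23:33 (previous day)


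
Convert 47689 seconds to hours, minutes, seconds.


13h 14m 49s

Hours: 47689 ÷ 3600 = 13 remainder 889
Minutes: 889 ÷ 60 = 14 remainder 49
Seconds: 49


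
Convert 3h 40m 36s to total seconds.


Hours: 3 × 3600 = 10800
Minutes: 40 × 60 = 2400
Seconds: 36
Total = 10800 + 2400 + 36 = 13236

13236 seconds


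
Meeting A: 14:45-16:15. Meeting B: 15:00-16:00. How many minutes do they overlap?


60 minutes

Meeting A: 885-975 (in minutes from midnight)
Meeting B: 900-960
Overlap start = max(885, 900) = 900
Overlap end = min(975, 960) = 960
Overlap = max(0, 960 - 900) = 60 min


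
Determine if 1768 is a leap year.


Rules: divisible by 4 AND (not by 100 OR by 400)
1768 ÷ 4 = 442 exactly → divisible by 4
1768 ÷ 100 = 17 remainder 68 → not divisible by 100
Divisible by 4 but not by 100 → leap year

Yes


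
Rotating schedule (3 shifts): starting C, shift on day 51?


Shifts: A, B, C
Start: C (index 2)
Day 51: (2 + 51 - 1) mod 3
= 52 mod 3
= 1
Index 1 → shift B

Shift B


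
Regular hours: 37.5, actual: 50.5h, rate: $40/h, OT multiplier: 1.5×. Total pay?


$2280.00

Regular: 37.5h × $40 = $1500.00
Overtime: 50.5 - 37.5 = 13.0h
OT pay: 13.0h × $40 × 1.5 = $780.00
Total = $1500.00 + $780.00 = $2280.00


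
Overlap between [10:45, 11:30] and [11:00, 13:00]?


Meeting A: 645-690 (in minutes from midnight)
Meeting B: 660-780
Overlap start = max(645, 660) = 660
Overlap end = min(690, 780) = 690
Overlap = max(0, 690 - 660) = 30 min

30 minutes


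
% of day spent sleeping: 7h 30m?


Time: 450 minutes
Day: 1440 minutes
Percentage = (450/1440) × 100 ≈ 31.3%

31.3%


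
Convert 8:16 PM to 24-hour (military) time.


20:16

Input: 8:16 PM
PM: 8 + 12 = 20


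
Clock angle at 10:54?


3.0°

Hour hand = 10×30 + 54×0.5 = 327.0°
Minute hand = 54×6 = 324°
Difference = |327.0 - 324| = 3.0°


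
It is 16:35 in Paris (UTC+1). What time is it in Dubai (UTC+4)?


19:35

Time difference = UTC+4 - UTC+1 = +3 hours
New hour = (16 + 3) mod 24
= 19 mod 24 = 19
Minutes unchanged → 19:35


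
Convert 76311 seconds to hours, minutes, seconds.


21h 11m 51s

Hours: 76311 ÷ 3600 = 21 remainder 711
Minutes: 711 ÷ 60 = 11 remainder 51
Seconds: 51


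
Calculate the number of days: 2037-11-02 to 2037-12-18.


46 days

From November 2, 2037 to December 18, 2037
Rest of November 2037: 30 - 2 = 28
Days into December 2037: 18
Total = 28 + 18 = 46 days


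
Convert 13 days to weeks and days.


Weeks: 13 ÷ 7 = 1 remainder 6

1 weeks 6 days


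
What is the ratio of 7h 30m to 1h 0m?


15:2 (7.50)

Duration 1: 450 minutes
Duration 2: 60 minutes
Ratio = 450:60
GCD = 30
Simplified = 15:2
As a decimal: 15/2 = 7.50


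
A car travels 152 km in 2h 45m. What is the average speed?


Distance: 152 km
Time: 2h 45m = 165 min = 165/60 = 11/4 hours
Speed = 152 ÷ (11/4) = 152 × 4 / 11 = 608/11 ≈ 55.3 km/h

55.3 km/h


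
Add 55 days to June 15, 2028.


Start: June 15, 2028
Add 55 days
June 15 → July 1: 30 - 15 + 1 = 16 days (55 - 16 = 39 left)
July 1 → August 1: 31 - 1 + 1 = 31 days (39 - 31 = 8 left)
August 1 + 8 = August 9, 2028

August 9, 2028


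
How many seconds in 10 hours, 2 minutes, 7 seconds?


36127 seconds

Hours: 10 × 3600 = 36000
Minutes: 2 × 60 = 120
Seconds: 7
Total = 36000 + 120 + 7 = 36127


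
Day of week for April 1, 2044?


Friday

Zeller's congruence:
q=1, m=4, k=44, j=20
h = (1 + ⌊13×5/5⌋ + 44 + ⌊44/4⌋ + ⌊20/4⌋ - 2×20) mod 7
= (1 + 13 + 44 + 11 + 5 - 40) mod 7
= 34 mod 7 = 6
h=6 → Friday


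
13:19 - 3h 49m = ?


09:30

Start: 799 minutes from midnight
Subtract: 229 minutes
Remaining: 799 - 229 = 570
Hours: 9, Minutes: 30


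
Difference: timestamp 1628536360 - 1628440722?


Difference = 1628536360 - 1628440722 = 95638 seconds
In hours: 95638 / 3600 ≈ 26.6
In days: 95638 / 86400 ≈ 1.11

95638 seconds (26.6 hours / 1.11 days)


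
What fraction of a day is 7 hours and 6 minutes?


Total minutes: 7×60 + 6 = 426
Day = 24×60 = 1440 minutes
Fraction = 426/1440 ≈ 0.2958
As a percentage: 426/1440 × 100 ≈ 29.58%

0.2958 (29.58%)


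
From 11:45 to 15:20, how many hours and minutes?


3h 35m

End time in minutes: 15×60 + 20 = 920
Start time in minutes: 11×60 + 45 = 705
Difference = 920 - 705 = 215 minutes
= 3 hours 35 minutes


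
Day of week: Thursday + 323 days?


Friday

Start: Thursday (index 3)
(3 + 323) mod 7
= 326 mod 7
= 4
Index 4 → Friday


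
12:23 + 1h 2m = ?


Start: 743 minutes from midnight
Add: 62 minutes
Total: 805 minutes
Hours: 805 ÷ 60 = 13 remainder 25

13:25


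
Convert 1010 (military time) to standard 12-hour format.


10:10 AM

Hour: 10
10 < 12 → AM


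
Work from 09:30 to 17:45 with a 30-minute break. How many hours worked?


Total time = (17×60+45) - (9×60+30)
= 1065 - 570 = 495 min
Minus break: 495 - 30 = 465 min
= 7h 45m

7h 45m (465 minutes)


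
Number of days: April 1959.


Month: April (month 4)
April has 30 days

30 days


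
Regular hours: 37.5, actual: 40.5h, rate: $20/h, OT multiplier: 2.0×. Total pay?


$870.00

Regular: 37.5h × $20 = $750.00
Overtime: 40.5 - 37.5 = 3.0h
OT pay: 3.0h × $20 × 2.0 = $120.00
Total = $750.00 + $120.00 = $870.00


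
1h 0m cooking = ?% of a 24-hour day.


Time: 60 minutes
Day: 1440 minutes
Percentage = (60/1440) × 100 ≈ 4.2%

4.2%


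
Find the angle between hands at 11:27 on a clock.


Hour hand = 11×30 + 27×0.5 = 343.5°
Minute hand = 27×6 = 162°
Difference = |343.5 - 162| = 181.5°
Since > 180°: 360 - 181.5 = 178.5°

178.5°


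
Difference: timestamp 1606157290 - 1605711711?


445579 seconds (123.8 hours / 5.16 days)

Difference = 1606157290 - 1605711711 = 445579 seconds
In hours: 445579 / 3600 ≈ 123.8
In days: 445579 / 86400 ≈ 5.16


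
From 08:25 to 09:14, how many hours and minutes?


0h 49m

End time in minutes: 9×60 + 14 = 554
Start time in minutes: 8×60 + 25 = 505
Difference = 554 - 505 = 49 minutes
= 0 hours 49 minutes


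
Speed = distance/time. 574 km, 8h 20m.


68.9 km/h

Distance: 574 km
Time: 8h 20m = 500 min = 500/60 = 25/3 hours
Speed = 574 ÷ (25/3) = 574 × 3 / 25 = 1722/25 ≈ 68.9 km/h


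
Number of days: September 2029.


Month: September (month 9)
September has 30 days

30 days


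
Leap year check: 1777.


No

Rules: divisible by 4 AND (not by 100 OR by 400)
1777 ÷ 4 = 444 remainder 1 → not divisible by 4
Not divisible by 4 → not a leap year


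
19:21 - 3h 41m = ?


15:40

Start: 1161 minutes from midnight
Subtract: 221 minutes
Remaining: 1161 - 221 = 940
Hours: 15, Minutes: 40


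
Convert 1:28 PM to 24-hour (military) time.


Input: 1:28 PM
PM: 1 + 12 = 13

13:28


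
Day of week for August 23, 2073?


Zeller's congruence:
q=23, m=8, k=73, j=20
h = (23 + ⌊13×9/5⌋ + 73 + ⌊73/4⌋ + ⌊20/4⌋ - 2×20) mod 7
= (23 + 23 + 73 + 18 + 5 - 40) mod 7
= 102 mod 7 = 4
h=4 → Wednesday

Wednesday


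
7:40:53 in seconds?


Hours: 7 × 3600 = 25200
Minutes: 40 × 60 = 2400
Seconds: 53
Total = 25200 + 2400 + 53 = 27653

27653 seconds


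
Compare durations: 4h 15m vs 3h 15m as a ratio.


17:13 (1.31)

Duration 1: 255 minutes
Duration 2: 195 minutes
Ratio = 255:195
GCD = 15
Simplified = 17:13
As a decimal: 17/13 ≈ 1.31


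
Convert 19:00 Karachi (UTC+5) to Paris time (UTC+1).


Time difference = UTC+1 - UTC+5 = -4 hours
New hour = (19 -4) mod 24
= 15 mod 24 = 15
Minutes unchanged → 15:00

15:00


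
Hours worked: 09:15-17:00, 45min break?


Total time = (17×60+0) - (9×60+15)
= 1020 - 555 = 465 min
Minus break: 465 - 45 = 420 min
= 7h 0m

7h 0m (420 minutes)


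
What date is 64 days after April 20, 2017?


Start: April 20, 2017
Add 64 days
April 20 → May 1: 30 - 20 + 1 = 11 days (64 - 11 = 53 left)
May 1 → June 1: 31 - 1 + 1 = 31 days (53 - 31 = 22 left)
June 1 + 22 = June 23, 2017

June 23, 2017


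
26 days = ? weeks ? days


Weeks: 26 ÷ 7 = 3 remainder 5

3 weeks 5 days


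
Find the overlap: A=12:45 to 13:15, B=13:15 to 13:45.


Meeting A: 765-795 (in minutes from midnight)
Meeting B: 795-825
Overlap start = max(765, 795) = 795
Overlap end = min(795, 825) = 795
Overlap = max(0, 795 - 795) = 0 min

0 minutes


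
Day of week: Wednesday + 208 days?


Monday

Start: Wednesday (index 2)
(2 + 208) mod 7
= 210 mod 7
= 0
Index 0 → Monday


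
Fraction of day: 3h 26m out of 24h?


Total minutes: 3×60 + 26 = 206
Day = 24×60 = 1440 minutes
Fraction = 206/1440 ≈ 0.1431
As a percentage: 206/1440 × 100 ≈ 14.31%

0.1431 (14.31%)


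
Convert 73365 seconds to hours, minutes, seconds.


20h 22m 45s

Hours: 73365 ÷ 3600 = 20 remainder 1365
Minutes: 1365 ÷ 60 = 22 remainder 45
Seconds: 45


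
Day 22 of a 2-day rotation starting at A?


Shift B

Shifts: A, B
Start: A (index 0)
Day 22: (0 + 22 - 1) mod 2
= 21 mod 2
= 1
Index 1 → shift B


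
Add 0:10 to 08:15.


08:25

Start: 495 minutes from midnight
Add: 10 minutes
Total: 505 minutes
Hours: 505 ÷ 60 = 8 remainder 25


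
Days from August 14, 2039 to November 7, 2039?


From August 14, 2039 to November 7, 2039
Rest of August 2039: 31 - 14 = 17
Full months: September 30, October 31
Days into November 2039: 7
Total = 17 + 30 + 31 + 7 = 85 days

85 days


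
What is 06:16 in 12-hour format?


6:16 AM

Hour: 6
6 < 12 → AM


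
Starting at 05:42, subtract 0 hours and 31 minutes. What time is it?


05:11

Start: 342 minutes from midnight
Subtract: 31 minutes
Remaining: 342 - 31 = 311
Hours: 5, Minutes: 11


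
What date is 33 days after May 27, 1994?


Start: May 27, 1994
Add 33 days
May 27 → June 1: 31 - 27 + 1 = 5 days (33 - 5 = 28 left)
June 1 + 28 = June 29, 1994

June 29, 1994


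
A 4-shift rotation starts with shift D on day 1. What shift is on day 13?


Shifts: A, B, C, D
Start: D (index 3)
Day 13: (3 + 13 - 1) mod 4
= 15 mod 4
= 3
Index 3 → shift D

Shift D


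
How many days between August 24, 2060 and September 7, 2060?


From August 24, 2060 to September 7, 2060
Rest of August 2060: 31 - 24 = 7
Days into September 2060: 7
Total = 7 + 7 = 14 days

14 days


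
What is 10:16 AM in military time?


10:16

Input: 10:16 AM
AM hour stays: 10


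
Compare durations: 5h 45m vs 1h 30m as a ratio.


Duration 1: 345 minutes
Duration 2: 90 minutes
Ratio = 345:90
GCD = 15
Simplified = 23:6
As a decimal: 23/6 ≈ 3.83

23:6 (3.83)


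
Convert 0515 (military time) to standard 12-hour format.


5:15 AM

Hour: 5
5 < 12 → AM


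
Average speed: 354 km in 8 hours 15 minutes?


42.9 km/h

Distance: 354 km
Time: 8h 15m = 495 min = 495/60 = 33/4 hours
Speed = 354 ÷ (33/4) = 354 × 4 / 33 = 1416/33 ≈ 42.9 km/h


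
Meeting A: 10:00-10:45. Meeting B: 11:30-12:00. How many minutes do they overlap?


Meeting A: 600-645 (in minutes from midnight)
Meeting B: 690-720
Overlap start = max(600, 690) = 690
Overlap end = min(645, 720) = 645
Overlap = max(0, 645 - 690) = 0 min

0 minutes


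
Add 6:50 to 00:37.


07:27

Start: 37 minutes from midnight
Add: 410 minutes
Total: 447 minutes
Hours: 447 ÷ 60 = 7 remainder 27


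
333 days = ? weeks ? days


47 weeks 4 days

Weeks: 333 ÷ 7 = 47 remainder 4


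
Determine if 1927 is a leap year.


Rules: divisible by 4 AND (not by 100 OR by 400)
1927 ÷ 4 = 481 remainder 3 → not divisible by 4
Not divisible by 4 → not a leap year

No


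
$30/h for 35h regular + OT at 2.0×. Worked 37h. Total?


$1170.00

Regular: 35h × $30 = $1050.00
Overtime: 37 - 35 = 2h
OT pay: 2h × $30 × 2.0 = $120.00
Total = $1050.00 + $120.00 = $1170.00


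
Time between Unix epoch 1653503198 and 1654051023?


547825 seconds (152.2 hours / 6.34 days)

Difference = 1654051023 - 1653503198 = 547825 seconds
In hours: 547825 / 3600 ≈ 152.2
In days: 547825 / 86400 ≈ 6.34


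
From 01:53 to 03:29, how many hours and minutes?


End time in minutes: 3×60 + 29 = 209
Start time in minutes: 1×60 + 53 = 113
Difference = 209 - 113 = 96 minutes
= 1 hours 36 minutes

1h 36m


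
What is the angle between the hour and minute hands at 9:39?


Hour hand = 9×30 + 39×0.5 = 289.5°
Minute hand = 39×6 = 234°
Difference = |289.5 - 234| = 55.5°

55.5°


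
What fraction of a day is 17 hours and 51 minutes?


0.7438 (74.38%)

Total minutes: 17×60 + 51 = 1071
Day = 24×60 = 1440 minutes
Fraction = 1071/1440 ≈ 0.7438
As a percentage: 1071/1440 × 100 ≈ 74.38%


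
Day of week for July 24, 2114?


Zeller's congruence:
q=24, m=7, k=14, j=21
h = (24 + ⌊13×8/5⌋ + 14 + ⌊14/4⌋ + ⌊21/4⌋ - 2×21) mod 7
= (24 + 20 + 14 + 3 + 5 - 42) mod 7
= 24 mod 7 = 3
h=3 → Tuesday

Tuesday


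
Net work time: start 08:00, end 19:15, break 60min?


Total time = (19×60+15) - (8×60+0)
= 1155 - 480 = 675 min
Minus break: 675 - 60 = 615 min
= 10h 15m

10h 15m (615 minutes)


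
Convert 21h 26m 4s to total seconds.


Hours: 21 × 3600 = 75600
Minutes: 26 × 60 = 1560
Seconds: 4
Total = 75600 + 1560 + 4 = 77164

77164 seconds


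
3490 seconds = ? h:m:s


0h 58m 10s

Hours: 3490 ÷ 3600 = 0 remainder 3490
Minutes: 3490 ÷ 60 = 58 remainder 10
Seconds: 10


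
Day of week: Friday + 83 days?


Thursday

Start: Friday (index 4)
(4 + 83) mod 7
= 87 mod 7
= 3
Index 3 → Thursday


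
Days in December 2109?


Month: December (month 12)
December has 31 days

31 days


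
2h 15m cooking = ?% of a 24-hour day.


Time: 135 minutes
Day: 1440 minutes
Percentage = (135/1440) × 100 ≈ 9.4%

9.4%


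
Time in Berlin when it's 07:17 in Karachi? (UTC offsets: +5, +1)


03:17

Time difference = UTC+1 - UTC+5 = -4 hours
New hour = (7 -4) mod 24
= 3 mod 24 = 3
Minutes unchanged → 03:17


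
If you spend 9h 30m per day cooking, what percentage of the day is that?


Time: 570 minutes
Day: 1440 minutes
Percentage = (570/1440) × 100 ≈ 39.6%

39.6%


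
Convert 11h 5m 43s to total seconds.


Hours: 11 × 3600 = 39600
Minutes: 5 × 60 = 300
Seconds: 43
Total = 39600 + 300 + 43 = 39943

39943 seconds


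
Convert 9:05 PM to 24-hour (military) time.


Input: 9:05 PM
PM: 9 + 12 = 21

21:05


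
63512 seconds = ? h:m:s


Hours: 63512 ÷ 3600 = 17 remainder 2312
Minutes: 2312 ÷ 60 = 38 remainder 32
Seconds: 32

17h 38m 32s


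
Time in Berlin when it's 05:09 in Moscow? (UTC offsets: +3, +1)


03:09

Time difference = UTC+1 - UTC+3 = -2 hours
New hour = (5 -2) mod 24
= 3 mod 24 = 3
Minutes unchanged → 03:09


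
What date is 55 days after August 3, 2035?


Start: August 3, 2035
Add 55 days
August 3 → September 1: 31 - 3 + 1 = 29 days (55 - 29 = 26 left)
September 1 + 26 = September 27, 2035

September 27, 2035


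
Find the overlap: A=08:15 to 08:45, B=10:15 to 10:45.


0 minutes

Meeting A: 495-525 (in minutes from midnight)
Meeting B: 615-645
Overlap start = max(495, 615) = 615
Overlap end = min(525, 645) = 525
Overlap = max(0, 525 - 615) = 0 min


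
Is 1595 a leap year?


No

Rules: divisible by 4 AND (not by 100 OR by 400)
1595 ÷ 4 = 398 remainder 3 → not divisible by 4
Not divisible by 4 → not a leap year


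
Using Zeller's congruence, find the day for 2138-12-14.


Zeller's congruence:
q=14, m=12, k=38, j=21
h = (14 + ⌊13×13/5⌋ + 38 + ⌊38/4⌋ + ⌊21/4⌋ - 2×21) mod 7
= (14 + 33 + 38 + 9 + 5 - 42) mod 7
= 57 mod 7 = 1
h=1 → Sunday

Sunday


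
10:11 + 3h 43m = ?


13:54

Start: 611 minutes from midnight
Add: 223 minutes
Total: 834 minutes
Hours: 834 ÷ 60 = 13 remainder 54


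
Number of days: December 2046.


31 days

Month: December (month 12)
December has 31 days


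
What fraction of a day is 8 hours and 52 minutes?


0.3694 (36.94%)

Total minutes: 8×60 + 52 = 532
Day = 24×60 = 1440 minutes
Fraction = 532/1440 ≈ 0.3694
As a percentage: 532/1440 × 100 ≈ 36.94%


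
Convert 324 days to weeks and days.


Weeks: 324 ÷ 7 = 46 remainder 2

46 weeks 2 days


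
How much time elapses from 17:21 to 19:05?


1h 44m

End time in minutes: 19×60 + 5 = 1145
Start time in minutes: 17×60 + 21 = 1041
Difference = 1145 - 1041 = 104 minutes
= 1 hours 44 minutes


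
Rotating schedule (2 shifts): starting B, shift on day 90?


Shifts: A, B
Start: B (index 1)
Day 90: (1 + 90 - 1) mod 2
= 90 mod 2
= 0
Index 0 → shift A

Shift A


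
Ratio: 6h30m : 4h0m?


Duration 1: 390 minutes
Duration 2: 240 minutes
Ratio = 390:240
GCD = 30
Simplified = 13:8
As a decimal: 13/8 ≈ 1.63

13:8 (1.63)


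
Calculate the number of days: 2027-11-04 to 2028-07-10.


249 days

From November 4, 2027 to July 10, 2028
Rest of November 2027: 30 - 4 = 26
Full months: December 31, January 31, February 2028 29, March 31, April 30, May 31, June 30
Days into July 2028: 10
Total = 26 + 31 + 31 + 29 + 31 + 30 + 31 + 30 + 10 = 249 days


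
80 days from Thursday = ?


Sunday

Start: Thursday (index 3)
(3 + 80) mod 7
= 83 mod 7
= 6
Index 6 → Sunday


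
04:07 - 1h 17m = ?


Start: 247 minutes from midnight
Subtract: 77 minutes
Remaining: 247 - 77 = 170
Hours: 2, Minutes: 50

02:50


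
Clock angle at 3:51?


Hour hand = 3×30 + 51×0.5 = 115.5°
Minute hand = 51×6 = 306°
Difference = |115.5 - 306| = 190.5°
Since > 180°: 360 - 190.5 = 169.5°

169.5°


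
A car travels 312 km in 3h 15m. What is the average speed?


96.0 km/h

Distance: 312 km
Time: 3h 15m = 195 min = 195/60 = 13/4 hours
Speed = 312 ÷ (13/4) = 312 × 4 / 13 = 1248/13 = 96.0 km/h


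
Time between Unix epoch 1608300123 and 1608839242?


Difference = 1608839242 - 1608300123 = 539119 seconds
In hours: 539119 / 3600 ≈ 149.8
In days: 539119 / 86400 ≈ 6.24

539119 seconds (149.8 hours / 6.24 days)


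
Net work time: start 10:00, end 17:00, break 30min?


Total time = (17×60+0) - (10×60+0)
= 1020 - 600 = 420 min
Minus break: 420 - 30 = 390 min
= 6h 30m

6h 30m (390 minutes)


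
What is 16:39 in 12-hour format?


4:39 PM

Hour: 16
16 - 12 = 4 → PM


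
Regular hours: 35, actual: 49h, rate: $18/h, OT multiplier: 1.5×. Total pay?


Regular: 35h × $18 = $630.00
Overtime: 49 - 35 = 14h
OT pay: 14h × $18 × 1.5 = $378.00
Total = $630.00 + $378.00 = $1008.00

$1008.00


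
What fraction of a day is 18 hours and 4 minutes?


0.7528 (75.28%)

Total minutes: 18×60 + 4 = 1084
Day = 24×60 = 1440 minutes
Fraction = 1084/1440 ≈ 0.7528
As a percentage: 1084/1440 × 100 ≈ 75.28%


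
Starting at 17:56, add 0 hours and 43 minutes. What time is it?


Start: 1076 minutes from midnight
Add: 43 minutes
Total: 1119 minutes
Hours: 1119 ÷ 60 = 18 remainder 39

18:39


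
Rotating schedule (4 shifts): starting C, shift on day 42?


Shift D

Shifts: A, B, C, D
Start: C (index 2)
Day 42: (2 + 42 - 1) mod 4
= 43 mod 4
= 3
Index 3 → shift D


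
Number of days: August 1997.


31 days

Month: August (month 8)
August has 31 days


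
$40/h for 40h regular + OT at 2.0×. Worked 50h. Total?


Regular: 40h × $40 = $1600.00
Overtime: 50 - 40 = 10h
OT pay: 10h × $40 × 2.0 = $800.00
Total = $1600.00 + $800.00 = $2400.00

$2400.00


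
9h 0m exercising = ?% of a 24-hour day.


Time: 540 minutes
Day: 1440 minutes
Percentage = (540/1440) × 100 = 37.5%

37.5%


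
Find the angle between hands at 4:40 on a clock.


Hour hand = 4×30 + 40×0.5 = 140.0°
Minute hand = 40×6 = 240°
Difference = |140.0 - 240| = 100.0°

100.0°


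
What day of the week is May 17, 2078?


Zeller's congruence:
q=17, m=5, k=78, j=20
h = (17 + ⌊13×6/5⌋ + 78 + ⌊78/4⌋ + ⌊20/4⌋ - 2×20) mod 7
= (17 + 15 + 78 + 19 + 5 - 40) mod 7
= 94 mod 7 = 3
h=3 → Tuesday

Tuesday


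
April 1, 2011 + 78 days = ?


June 18, 2011

Start: April 1, 2011
Add 78 days
April 1 → May 1: 30 - 1 + 1 = 30 days (78 - 30 = 48 left)
May 1 → June 1: 31 - 1 + 1 = 31 days (48 - 31 = 17 left)
June 1 + 17 = June 18, 2011


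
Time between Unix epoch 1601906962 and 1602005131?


Difference = 1602005131 - 1601906962 = 98169 seconds
In hours: 98169 / 3600 ≈ 27.3
In days: 98169 / 86400 ≈ 1.14

98169 seconds (27.3 hours / 1.14 days)


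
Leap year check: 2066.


Rules: divisible by 4 AND (not by 100 OR by 400)
2066 ÷ 4 = 516 remainder 2 → not divisible by 4
Not divisible by 4 → not a leap year

No


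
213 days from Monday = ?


Start: Monday (index 0)
(0 + 213) mod 7
= 213 mod 7
= 3
Index 3 → Thursday

Thursday


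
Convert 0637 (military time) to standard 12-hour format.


6:37 AM

Hour: 6
6 < 12 → AM


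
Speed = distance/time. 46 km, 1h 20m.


Distance: 46 km
Time: 1h 20m = 80 min = 80/60 = 4/3 hours
Speed = 46 ÷ (4/3) = 46 × 3 / 4 = 138/4 = 34.5 km/h

34.5 km/h


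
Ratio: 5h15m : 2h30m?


21:10 (2.10)

Duration 1: 315 minutes
Duration 2: 150 minutes
Ratio = 315:150
GCD = 15
Simplified = 21:10
As a decimal: 21/10 = 2.10


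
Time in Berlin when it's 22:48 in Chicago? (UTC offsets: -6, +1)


Time difference = UTC+1 - UTC-6 = +7 hours
New hour = (22 + 7) mod 24
= 29 mod 24 = 5
Minutes unchanged → 05:48; 29 ≥ 24 → next day

05:48 (next day)


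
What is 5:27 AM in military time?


05:27

Input: 5:27 AM
AM hour stays: 5


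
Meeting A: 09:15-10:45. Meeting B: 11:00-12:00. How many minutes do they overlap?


0 minutes

Meeting A: 555-645 (in minutes from midnight)
Meeting B: 660-720
Overlap start = max(555, 660) = 660
Overlap end = min(645, 720) = 645
Overlap = max(0, 645 - 660) = 0 min


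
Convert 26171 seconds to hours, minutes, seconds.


7h 16m 11s

Hours: 26171 ÷ 3600 = 7 remainder 971
Minutes: 971 ÷ 60 = 16 remainder 11
Seconds: 11


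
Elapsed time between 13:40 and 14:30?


End time in minutes: 14×60 + 30 = 870
Start time in minutes: 13×60 + 40 = 820
Difference = 870 - 820 = 50 minutes
= 0 hours 50 minutes

0h 50m


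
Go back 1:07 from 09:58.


08:51

Start: 598 minutes from midnight
Subtract: 67 minutes
Remaining: 598 - 67 = 531
Hours: 8, Minutes: 51


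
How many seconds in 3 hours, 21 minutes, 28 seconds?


Hours: 3 × 3600 = 10800
Minutes: 21 × 60 = 1260
Seconds: 28
Total = 10800 + 1260 + 28 = 12088

12088 seconds


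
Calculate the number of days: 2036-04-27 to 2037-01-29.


From April 27, 2036 to January 29, 2037
Rest of April 2036: 30 - 27 = 3
Full months: May 31, June 30, July 31, August 31, September 30, October 31, November 30, December 31
Days into January 2037: 29
Total = 3 + 31 + 30 + 31 + 31 + 30 + 31 + 30 + 31 + 29 = 277 days

277 days


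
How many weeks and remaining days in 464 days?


66 weeks 2 days

Weeks: 464 ÷ 7 = 66 remainder 2


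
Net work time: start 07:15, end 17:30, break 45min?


9h 30m (570 minutes)

Total time = (17×60+30) - (7×60+15)
= 1050 - 435 = 615 min
Minus break: 615 - 45 = 570 min
= 9h 30m


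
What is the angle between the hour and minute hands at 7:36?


Hour hand = 7×30 + 36×0.5 = 228.0°
Minute hand = 36×6 = 216°
Difference = |228.0 - 216| = 12.0°

12.0°


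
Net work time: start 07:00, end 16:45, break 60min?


Total time = (16×60+45) - (7×60+0)
= 1005 - 420 = 585 min
Minus break: 585 - 60 = 525 min
= 8h 45m

8h 45m (525 minutes)


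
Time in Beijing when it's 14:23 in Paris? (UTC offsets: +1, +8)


21:23

Time difference = UTC+8 - UTC+1 = +7 hours
New hour = (14 + 7) mod 24
= 21 mod 24 = 21
Minutes unchanged → 21:23


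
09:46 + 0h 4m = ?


Start: 586 minutes from midnight
Add: 4 minutes
Total: 590 minutes
Hours: 590 ÷ 60 = 9 remainder 50

09:50


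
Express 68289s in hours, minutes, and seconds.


18h 58m 9s

Hours: 68289 ÷ 3600 = 18 remainder 3489
Minutes: 3489 ÷ 60 = 58 remainder 9
Seconds: 9


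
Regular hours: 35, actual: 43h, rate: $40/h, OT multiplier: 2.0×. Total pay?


Regular: 35h × $40 = $1400.00
Overtime: 43 - 35 = 8h
OT pay: 8h × $40 × 2.0 = $640.00
Total = $1400.00 + $640.00 = $2040.00

$2040.00


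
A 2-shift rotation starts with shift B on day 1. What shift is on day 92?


Shifts: A, B
Start: B (index 1)
Day 92: (1 + 92 - 1) mod 2
= 92 mod 2
= 0
Index 0 → shift A

Shift A


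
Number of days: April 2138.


Month: April (month 4)
April has 30 days

30 days


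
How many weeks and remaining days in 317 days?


Weeks: 317 ÷ 7 = 45 remainder 2

45 weeks 2 days


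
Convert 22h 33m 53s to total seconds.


81233 seconds

Hours: 22 × 3600 = 79200
Minutes: 33 × 60 = 1980
Seconds: 53
Total = 79200 + 1980 + 53 = 81233


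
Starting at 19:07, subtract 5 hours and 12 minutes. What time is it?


Start: 1147 minutes from midnight
Subtract: 312 minutes
Remaining: 1147 - 312 = 835
Hours: 13, Minutes: 55

13:55


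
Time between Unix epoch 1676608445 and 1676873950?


Difference = 1676873950 - 1676608445 = 265505 seconds
In hours: 265505 / 3600 ≈ 73.8
In days: 265505 / 86400 ≈ 3.07

265505 seconds (73.8 hours / 3.07 days)


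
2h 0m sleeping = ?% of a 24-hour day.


Time: 120 minutes
Day: 1440 minutes
Percentage = (120/1440) × 100 ≈ 8.3%

8.3%


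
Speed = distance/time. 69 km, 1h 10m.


Distance: 69 km
Time: 1h 10m = 70 min = 70/60 = 7/6 hours
Speed = 69 ÷ (7/6) = 69 × 6 / 7 = 414/7 ≈ 59.1 km/h

59.1 km/h


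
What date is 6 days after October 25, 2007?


October 31, 2007

Start: October 25, 2007
Add 6 days
October 25 + 6 = October 31, 2007


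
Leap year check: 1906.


No

Rules: divisible by 4 AND (not by 100 OR by 400)
1906 ÷ 4 = 476 remainder 2 → not divisible by 4
Not divisible by 4 → not a leap year


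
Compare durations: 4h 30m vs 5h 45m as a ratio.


18:23 (0.78)

Duration 1: 270 minutes
Duration 2: 345 minutes
Ratio = 270:345
GCD = 15
Simplified = 18:23
As a decimal: 18/23 ≈ 0.78


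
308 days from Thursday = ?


Thursday

Start: Thursday (index 3)
(3 + 308) mod 7
= 311 mod 7
= 3
Index 3 → Thursday


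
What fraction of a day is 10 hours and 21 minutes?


0.4313 (43.13%)

Total minutes: 10×60 + 21 = 621
Day = 24×60 = 1440 minutes
Fraction = 621/1440 ≈ 0.4313
As a percentage: 621/1440 × 100 ≈ 43.13%


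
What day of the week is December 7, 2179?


Zeller's congruence:
q=7, m=12, k=79, j=21
h = (7 + ⌊13×13/5⌋ + 79 + ⌊79/4⌋ + ⌊21/4⌋ - 2×21) mod 7
= (7 + 33 + 79 + 19 + 5 - 42) mod 7
= 101 mod 7 = 3
h=3 → Tuesday

Tuesday


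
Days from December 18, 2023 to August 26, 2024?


From December 18, 2023 to August 26, 2024
Rest of December 2023: 31 - 18 = 13
Full months: January 31, February 2024 29, March 31, April 30, May 31, June 30, July 31
Days into August 2024: 26
Total = 13 + 31 + 29 + 31 + 30 + 31 + 30 + 31 + 26 = 252 days

252 days


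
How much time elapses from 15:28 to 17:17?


End time in minutes: 17×60 + 17 = 1037
Start time in minutes: 15×60 + 28 = 928
Difference = 1037 - 928 = 109 minutes
= 1 hours 49 minutes

1h 49m


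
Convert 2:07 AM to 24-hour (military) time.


Input: 2:07 AM
AM hour stays: 2

02:07


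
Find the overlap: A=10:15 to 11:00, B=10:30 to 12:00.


30 minutes

Meeting A: 615-660 (in minutes from midnight)
Meeting B: 630-720
Overlap start = max(615, 630) = 630
Overlap end = min(660, 720) = 660
Overlap = max(0, 660 - 630) = 30 min


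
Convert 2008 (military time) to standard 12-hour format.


8:08 PM

Hour: 20
20 - 12 = 8 → PM


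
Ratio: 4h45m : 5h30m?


19:22 (0.86)

Duration 1: 285 minutes
Duration 2: 330 minutes
Ratio = 285:330
GCD = 15
Simplified = 19:22
As a decimal: 19/22 ≈ 0.86


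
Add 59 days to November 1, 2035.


Start: November 1, 2035
Add 59 days
November 1 → December 1: 30 - 1 + 1 = 30 days (59 - 30 = 29 left)
December 1 + 29 = December 30, 2035

December 30, 2035


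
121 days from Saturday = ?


Monday

Start: Saturday (index 5)
(5 + 121) mod 7
= 126 mod 7
= 0
Index 0 → Monday


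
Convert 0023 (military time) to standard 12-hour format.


12:23 AM

Hour: 0
0 → 12 AM (midnight)


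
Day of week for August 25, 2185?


Thursday

Zeller's congruence:
q=25, m=8, k=85, j=21
h = (25 + ⌊13×9/5⌋ + 85 + ⌊85/4⌋ + ⌊21/4⌋ - 2×21) mod 7
= (25 + 23 + 85 + 21 + 5 - 42) mod 7
= 117 mod 7 = 5
h=5 → Thursday


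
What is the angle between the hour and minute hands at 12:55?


Hour hand (12 ≡ 0 on the dial): 0×30 + 55×0.5 = 27.5°
Minute hand = 55×6 = 330°
Difference = |27.5 - 330| = 302.5°
Since > 180°: 360 - 302.5 = 57.5°

57.5°


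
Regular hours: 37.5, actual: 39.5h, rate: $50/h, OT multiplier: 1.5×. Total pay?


$2025.00

Regular: 37.5h × $50 = $1875.00
Overtime: 39.5 - 37.5 = 2.0h
OT pay: 2.0h × $50 × 1.5 = $150.00
Total = $1875.00 + $150.00 = $2025.00


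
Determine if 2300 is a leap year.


No

Rules: divisible by 4 AND (not by 100 OR by 400)
2300 ÷ 4 = 575 exactly → divisible by 4
2300 ÷ 100 = 23 exactly → divisible by 100
2300 ÷ 400 = 5 remainder 300 → not divisible by 400
Divisible by 100 but not by 400 → not a leap year


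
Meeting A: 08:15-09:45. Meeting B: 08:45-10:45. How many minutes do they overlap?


Meeting A: 495-585 (in minutes from midnight)
Meeting B: 525-645
Overlap start = max(495, 525) = 525
Overlap end = min(585, 645) = 585
Overlap = max(0, 585 - 525) = 60 min

60 minutes


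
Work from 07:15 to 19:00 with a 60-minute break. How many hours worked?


10h 45m (645 minutes)

Total time = (19×60+0) - (7×60+15)
= 1140 - 435 = 705 min
Minus break: 705 - 60 = 645 min
= 10h 45m


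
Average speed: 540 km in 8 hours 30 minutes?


63.5 km/h

Distance: 540 km
Time: 8h 30m = 510 min = 510/60 = 17/2 hours
Speed = 540 ÷ (17/2) = 540 × 2 / 17 = 1080/17 ≈ 63.5 km/h


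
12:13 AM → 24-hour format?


00:13

Input: 12:13 AM
12 AM → 00 (midnight)


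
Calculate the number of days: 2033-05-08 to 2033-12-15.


From May 8, 2033 to December 15, 2033
Rest of May 2033: 31 - 8 = 23
Full months: June 30, July 31, August 31, September 30, October 31, November 30
Days into December 2033: 15
Total = 23 + 30 + 31 + 31 + 30 + 31 + 30 + 15 = 221 days

221 days


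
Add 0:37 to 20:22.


20:59

Start: 1222 minutes from midnight
Add: 37 minutes
Total: 1259 minutes
Hours: 1259 ÷ 60 = 20 remainder 59


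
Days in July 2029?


31 days

Month: July (month 7)
July has 31 days


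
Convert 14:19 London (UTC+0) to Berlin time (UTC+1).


Time difference = UTC+1 - UTC+0 = +1 hours
New hour = (14 + 1) mod 24
= 15 mod 24 = 15
Minutes unchanged → 15:19

15:19


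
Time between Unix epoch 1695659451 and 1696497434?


837983 seconds (232.8 hours / 9.70 days)

Difference = 1696497434 - 1695659451 = 837983 seconds
In hours: 837983 / 3600 ≈ 232.8
In days: 837983 / 86400 ≈ 9.70


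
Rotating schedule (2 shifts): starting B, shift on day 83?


Shift B

Shifts: A, B
Start: B (index 1)
Day 83: (1 + 83 - 1) mod 2
= 83 mod 2
= 1
Index 1 → shift B


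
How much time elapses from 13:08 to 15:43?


2h 35m

End time in minutes: 15×60 + 43 = 943
Start time in minutes: 13×60 + 8 = 788
Difference = 943 - 788 = 155 minutes
= 2 hours 35 minutes


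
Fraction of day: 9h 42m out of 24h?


0.4042 (40.42%)

Total minutes: 9×60 + 42 = 582
Day = 24×60 = 1440 minutes
Fraction = 582/1440 ≈ 0.4042
As a percentage: 582/1440 × 100 ≈ 40.42%


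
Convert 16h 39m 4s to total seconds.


59944 seconds

Hours: 16 × 3600 = 57600
Minutes: 39 × 60 = 2340
Seconds: 4
Total = 57600 + 2340 + 4 = 59944


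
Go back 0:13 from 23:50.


Start: 1430 minutes from midnight
Subtract: 13 minutes
Remaining: 1430 - 13 = 1417
Hours: 23, Minutes: 37

23:37


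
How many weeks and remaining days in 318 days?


Weeks: 318 ÷ 7 = 45 remainder 3

45 weeks 3 days


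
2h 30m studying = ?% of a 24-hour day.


Time: 150 minutes
Day: 1440 minutes
Percentage = (150/1440) × 100 ≈ 10.4%

10.4%


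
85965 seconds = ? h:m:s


23h 52m 45s

Hours: 85965 ÷ 3600 = 23 remainder 3165
Minutes: 3165 ÷ 60 = 52 remainder 45
Seconds: 45


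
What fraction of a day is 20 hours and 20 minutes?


0.8472 (84.72%)

Total minutes: 20×60 + 20 = 1220
Day = 24×60 = 1440 minutes
Fraction = 1220/1440 ≈ 0.8472
As a percentage: 1220/1440 × 100 ≈ 84.72%


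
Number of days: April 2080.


30 days

Month: April (month 4)
April has 30 days


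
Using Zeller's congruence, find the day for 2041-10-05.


Saturday

Zeller's congruence:
q=5, m=10, k=41, j=20
h = (5 + ⌊13×11/5⌋ + 41 + ⌊41/4⌋ + ⌊20/4⌋ - 2×20) mod 7
= (5 + 28 + 41 + 10 + 5 - 40) mod 7
= 49 mod 7 = 0
h=0 → Saturday


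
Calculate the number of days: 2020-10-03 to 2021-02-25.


145 days

From October 3, 2020 to February 25, 2021
Rest of October 2020: 31 - 3 = 28
Full months: November 30, December 31, January 31
Days into February 2021: 25
Total = 28 + 30 + 31 + 31 + 25 = 145 days


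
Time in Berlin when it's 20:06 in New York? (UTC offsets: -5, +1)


Time difference = UTC+1 - UTC-5 = +6 hours
New hour = (20 + 6) mod 24
= 26 mod 24 = 2
Minutes unchanged → 02:06; 26 ≥ 24 → next day

02:06 (next day)


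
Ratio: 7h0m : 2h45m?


Duration 1: 420 minutes
Duration 2: 165 minutes
Ratio = 420:165
GCD = 15
Simplified = 28:11
As a decimal: 28/11 ≈ 2.55

28:11 (2.55)


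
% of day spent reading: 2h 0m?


8.3%

Time: 120 minutes
Day: 1440 minutes
Percentage = (120/1440) × 100 ≈ 8.3%


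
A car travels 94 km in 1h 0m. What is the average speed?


94.0 km/h

Distance: 94 km
Time: 1 hours
Speed = 94 / 1 = 94.0 km/h
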